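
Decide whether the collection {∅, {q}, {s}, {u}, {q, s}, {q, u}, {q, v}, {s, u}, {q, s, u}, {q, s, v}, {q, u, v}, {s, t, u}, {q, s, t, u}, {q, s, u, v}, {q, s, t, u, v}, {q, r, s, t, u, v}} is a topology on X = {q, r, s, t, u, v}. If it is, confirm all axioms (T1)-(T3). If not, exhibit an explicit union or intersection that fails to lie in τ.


τ IS a topology on X.

Axiom (T1): ∅ ∈ τ? Yes; X ∈ τ? Yes.
Axiom (T2/T3): check pairwise unions and intersections of members of τ.
All pairwise intersections and unions checked — each lies in τ. Therefore τ satisfies (T1), (T2), (T3): it IS a topology on X.


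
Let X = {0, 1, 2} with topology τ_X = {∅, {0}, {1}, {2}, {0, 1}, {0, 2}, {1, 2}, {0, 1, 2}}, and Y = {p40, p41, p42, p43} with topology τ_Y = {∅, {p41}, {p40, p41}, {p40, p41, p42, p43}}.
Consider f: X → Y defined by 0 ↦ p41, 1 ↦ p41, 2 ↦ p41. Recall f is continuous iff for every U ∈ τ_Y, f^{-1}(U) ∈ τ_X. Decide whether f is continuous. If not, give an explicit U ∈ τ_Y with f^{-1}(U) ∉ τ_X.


f IS continuous.

Compute f^{-1}(U) for each U ∈ τ_Y:
  U = ∅: f^{-1}(U) = ∅ ∈ τ_X ✓.
  U = {p41}: f^{-1}(U) = {0, 1, 2} ∈ τ_X ✓.
  U = {p40, p41}: f^{-1}(U) = {0, 1, 2} ∈ τ_X ✓.
  U = {p40, p41, p42, p43}: f^{-1}(U) = {0, 1, 2} ∈ τ_X ✓.
Every preimage lies in τ_X, so f IS continuous.


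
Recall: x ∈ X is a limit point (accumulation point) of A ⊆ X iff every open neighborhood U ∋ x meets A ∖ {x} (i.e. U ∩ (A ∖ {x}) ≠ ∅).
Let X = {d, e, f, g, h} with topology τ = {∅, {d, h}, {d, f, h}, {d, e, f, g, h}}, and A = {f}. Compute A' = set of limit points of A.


A' = {e, g}

For each x ∈ X, list the open sets U ∈ τ with x ∈ U, then check whether U ∩ (A ∖ {x}) ≠ ∅ for every such U.
  x = d: open {d, h} ∋ x has {d, h} ∩ (A ∖ {d}) = ∅, so x is NOT a limit point.
  x = e: opens ∋ x are {d, e, f, g, h}; each meets A ∖ {e}, so x IS a limit point.
  x = f: open {d, f, h} ∋ x has {d, f, h} ∩ (A ∖ {f}) = ∅, so x is NOT a limit point.
  x = g: opens ∋ x are {d, e, f, g, h}; each meets A ∖ {g}, so x IS a limit point.
  x = h: open {d, h} ∋ x has {d, h} ∩ (A ∖ {h}) = ∅, so x is NOT a limit point.
Collecting: A' = {e, g}.


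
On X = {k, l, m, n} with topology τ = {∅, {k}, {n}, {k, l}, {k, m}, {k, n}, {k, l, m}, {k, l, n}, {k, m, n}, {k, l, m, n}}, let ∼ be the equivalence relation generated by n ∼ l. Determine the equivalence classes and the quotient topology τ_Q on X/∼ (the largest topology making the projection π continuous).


X/∼ = {[k], [l=n], [m]}; |τ_Q| = 5.

Equivalence classes: [k], [l=n], [m].
Quotient map π: X → X/∼ sends k ↦ [k], l ↦ [l=n], m ↦ [m], n ↦ [l=n].
For each subset V ⊆ X/∼, compute π^{-1}(V) ⊆ X and check whether π^{-1}(V) ∈ τ. V is open in τ_Q iff π^{-1}(V) ∈ τ.
  V = {}: π^{-1}(V) = ∅ ∈ τ ✓.
  V = {[k]}: π^{-1}(V) = {k} ∈ τ ✓.
  V = {[l=n]}: π^{-1}(V) = {l, n} ∉ τ ✗.
  V = {[k], [l=n]}: π^{-1}(V) = {k, l, n} ∈ τ ✓.
  V = {[m]}: π^{-1}(V) = {m} ∉ τ ✗.
  V = {[k], [m]}: π^{-1}(V) = {k, m} ∈ τ ✓.
  V = {[l=n], [m]}: π^{-1}(V) = {l, m, n} ∉ τ ✗.
  V = {[k], [l=n], [m]}: π^{-1}(V) = {k, l, m, n} ∈ τ ✓.
Open sets in the quotient: τ_Q = {{}, {[k]}, {[k], [l=n]}, {[k], [m]}, {[k], [l=n], [m]}} (5 elements).


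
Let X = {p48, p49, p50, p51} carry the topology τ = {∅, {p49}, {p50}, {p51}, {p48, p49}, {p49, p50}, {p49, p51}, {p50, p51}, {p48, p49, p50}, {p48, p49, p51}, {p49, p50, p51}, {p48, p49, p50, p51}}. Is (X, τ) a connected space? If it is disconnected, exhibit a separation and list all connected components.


(X, τ) is disconnected; components = [{p50}, {p51}, {p48, p49}].

Find clopen sets (U ∈ τ with X ∖ U ∈ τ):
  U = ∅, X ∖ U = {p48, p49, p50, p51} — both open, so U is clopen.
  U = {p50}, X ∖ U = {p48, p49, p51} — both open, so U is clopen.
  U = {p51}, X ∖ U = {p48, p49, p50} — both open, so U is clopen.
  U = {p48, p49}, X ∖ U = {p50, p51} — both open, so U is clopen.
  U = {p50, p51}, X ∖ U = {p48, p49} — both open, so U is clopen.
  U = {p48, p49, p50}, X ∖ U = {p51} — both open, so U is clopen.
  U = {p48, p49, p51}, X ∖ U = {p50} — both open, so U is clopen.
  U = {p48, p49, p50, p51}, X ∖ U = ∅ — both open, so U is clopen.
Nontrivial clopen(s) exist: e.g. {p51}. So (X, τ) is disconnected.
Compute connected components by grouping points that agree on all clopens:
  component: {p50}
  component: {p51}
  component: {p48, p49}


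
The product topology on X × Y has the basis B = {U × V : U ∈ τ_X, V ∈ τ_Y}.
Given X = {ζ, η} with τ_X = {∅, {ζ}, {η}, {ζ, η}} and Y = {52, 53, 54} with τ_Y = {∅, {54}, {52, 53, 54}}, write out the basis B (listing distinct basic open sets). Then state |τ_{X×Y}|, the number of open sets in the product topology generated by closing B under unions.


Basis B = {∅ × ∅, {ζ} × {54}, {η} × {54}, {ζ, η} × {54}, {ζ} × {52, 53, 54}, {η} × {52, 53, 54}, {ζ, η} × {52, 53, 54}}; |τ_{X×Y}| = 9.

Enumerate products U × V with U ∈ τ_X, V ∈ τ_Y (deduplicated):
  ∅ × ∅ = {} (∅)
  {ζ} × {54} = {(ζ,54)}
  {η} × {54} = {(η,54)}
  {ζ, η} × {54} = {(ζ,54), (η,54)}
  {ζ} × {52, 53, 54} = {(ζ,52), (ζ,53), (ζ,54)}
  {η} × {52, 53, 54} = {(η,52), (η,53), (η,54)}
  {ζ, η} × {52, 53, 54} = {(ζ,52), (ζ,53), (ζ,54), (η,52), (η,53), (η,54)}
These 7 distinct sets form the basis B.
Close under arbitrary unions to get τ_{X×Y}; counting gives |τ_{X×Y}| = 9.


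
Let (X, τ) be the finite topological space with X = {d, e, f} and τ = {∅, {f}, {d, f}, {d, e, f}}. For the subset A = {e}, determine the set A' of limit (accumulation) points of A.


A' = ∅

For each x ∈ X, list the open sets U ∈ τ with x ∈ U, then check whether U ∩ (A ∖ {x}) ≠ ∅ for every such U.
  x = d: open {d, f} ∋ x has {d, f} ∩ (A ∖ {d}) = ∅, so x is NOT a limit point.
  x = e: open {d, e, f} ∋ x has {d, e, f} ∩ (A ∖ {e}) = ∅, so x is NOT a limit point.
  x = f: open {f} ∋ x has {f} ∩ (A ∖ {f}) = ∅, so x is NOT a limit point.
Collecting: A' = ∅.


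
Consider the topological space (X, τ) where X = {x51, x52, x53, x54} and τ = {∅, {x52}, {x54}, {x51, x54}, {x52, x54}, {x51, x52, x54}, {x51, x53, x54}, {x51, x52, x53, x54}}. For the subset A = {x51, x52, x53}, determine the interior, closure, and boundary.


int(A) = {x52}, cl(A) = {x51, x52, x53}, ∂A = {x51, x53}.

Closed sets in (X, τ) are complements of opens:
  closed(X, τ) = {∅, {x52}, {x53}, {x51, x53}, {x52, x53}, {x51, x52, x53}, {x51, x53, x54}, {x51, x52, x53, x54}}.
int(A) = ⋃ {U ∈ τ : U ⊆ A}. Opens contained in A: ∅, {x52}.
Taking the union of these: int(A) = {x52}.
cl(A) = ⋂ {C closed : A ⊆ C}. Closed sets containing A: {x51, x52, x53}, {x51, x52, x53, x54}.
Intersecting these: cl(A) = {x51, x52, x53}.
∂A = cl(A) ∖ int(A) = {x51, x52, x53} ∖ {x52} = {x51, x53}.


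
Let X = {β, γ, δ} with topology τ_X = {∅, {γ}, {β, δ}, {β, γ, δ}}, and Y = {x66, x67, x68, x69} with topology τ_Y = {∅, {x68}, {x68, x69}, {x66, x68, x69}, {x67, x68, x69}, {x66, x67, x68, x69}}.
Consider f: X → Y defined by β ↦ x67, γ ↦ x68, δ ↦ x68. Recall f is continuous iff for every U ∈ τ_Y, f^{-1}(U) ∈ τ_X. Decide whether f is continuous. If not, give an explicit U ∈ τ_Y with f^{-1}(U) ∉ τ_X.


f is NOT continuous.

Compute f^{-1}(U) for each U ∈ τ_Y:
  U = ∅: f^{-1}(U) = ∅ ∈ τ_X ✓.
  U = {x68}: f^{-1}(U) = {γ, δ} ∉ τ_X ✗.
  U = {x68, x69}: f^{-1}(U) = {γ, δ} ∉ τ_X ✗.
  U = {x66, x68, x69}: f^{-1}(U) = {γ, δ} ∉ τ_X ✗.
  U = {x67, x68, x69}: f^{-1}(U) = {β, γ, δ} ∈ τ_X ✓.
  U = {x66, x67, x68, x69}: f^{-1}(U) = {β, γ, δ} ∈ τ_X ✓.
Found U = {x68} with f^{-1}(U) = {γ, δ} not in τ_X. Therefore f is NOT continuous.


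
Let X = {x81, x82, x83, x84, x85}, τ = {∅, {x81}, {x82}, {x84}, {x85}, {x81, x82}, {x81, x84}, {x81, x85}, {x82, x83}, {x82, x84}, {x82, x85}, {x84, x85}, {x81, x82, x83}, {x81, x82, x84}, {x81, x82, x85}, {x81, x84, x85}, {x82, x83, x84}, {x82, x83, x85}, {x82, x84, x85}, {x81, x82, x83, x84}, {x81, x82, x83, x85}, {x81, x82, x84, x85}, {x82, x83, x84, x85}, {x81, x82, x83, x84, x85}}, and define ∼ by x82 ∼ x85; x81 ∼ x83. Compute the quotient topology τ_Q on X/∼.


X/∼ = {[x81=x83], [x82=x85], [x84]}; |τ_Q| = 6.

Equivalence classes: [x81=x83], [x82=x85], [x84].
Quotient map π: X → X/∼ sends x81 ↦ [x81=x83], x82 ↦ [x82=x85], x83 ↦ [x81=x83], x84 ↦ [x84], x85 ↦ [x82=x85].
For each subset V ⊆ X/∼, compute π^{-1}(V) ⊆ X and check whether π^{-1}(V) ∈ τ. V is open in τ_Q iff π^{-1}(V) ∈ τ.
  V = {}: π^{-1}(V) = ∅ ∈ τ ✓.
  V = {[x81=x83]}: π^{-1}(V) = {x81, x83} ∉ τ ✗.
  V = {[x82=x85]}: π^{-1}(V) = {x82, x85} ∈ τ ✓.
  V = {[x81=x83], [x82=x85]}: π^{-1}(V) = {x81, x82, x83, x85} ∈ τ ✓.
  V = {[x84]}: π^{-1}(V) = {x84} ∈ τ ✓.
  V = {[x81=x83], [x84]}: π^{-1}(V) = {x81, x83, x84} ∉ τ ✗.
  V = {[x82=x85], [x84]}: π^{-1}(V) = {x82, x84, x85} ∈ τ ✓.
  V = {[x81=x83], [x82=x85], [x84]}: π^{-1}(V) = {x81, x82, x83, x84, x85} ∈ τ ✓.
Open sets in the quotient: τ_Q = {{}, {[x82=x85]}, {[x81=x83], [x82=x85]}, {[x84]}, {[x82=x85], [x84]}, {[x81=x83], [x82=x85], [x84]}} (6 elements).


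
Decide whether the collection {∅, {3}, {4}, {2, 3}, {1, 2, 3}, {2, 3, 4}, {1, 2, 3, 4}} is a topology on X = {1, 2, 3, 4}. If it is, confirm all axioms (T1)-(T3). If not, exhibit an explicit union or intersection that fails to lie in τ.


τ is NOT a topology on X.

Axiom (T1): ∅ ∈ τ? Yes; X ∈ τ? Yes.
Axiom (T2/T3): check pairwise unions and intersections of members of τ.
Counterexample for (T2): {3} ∪ {4} = {3, 4} ∉ τ. Therefore τ is NOT a topology.


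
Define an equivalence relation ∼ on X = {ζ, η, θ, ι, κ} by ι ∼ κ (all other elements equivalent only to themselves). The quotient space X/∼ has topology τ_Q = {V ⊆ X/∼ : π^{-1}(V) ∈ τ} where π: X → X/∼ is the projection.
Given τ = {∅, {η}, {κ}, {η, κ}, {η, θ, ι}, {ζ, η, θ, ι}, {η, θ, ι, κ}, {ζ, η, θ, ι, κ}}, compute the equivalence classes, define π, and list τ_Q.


X/∼ = {[ζ], [η], [θ], [ι=κ]}; |τ_Q| = 4.

Equivalence classes: [ζ], [η], [θ], [ι=κ].
Quotient map π: X → X/∼ sends ζ ↦ [ζ], η ↦ [η], θ ↦ [θ], ι ↦ [ι=κ], κ ↦ [ι=κ].
For each subset V ⊆ X/∼, compute π^{-1}(V) ⊆ X and check whether π^{-1}(V) ∈ τ. V is open in τ_Q iff π^{-1}(V) ∈ τ.
  V = {}: π^{-1}(V) = ∅ ∈ τ ✓.
  V = {[ζ]}: π^{-1}(V) = {ζ} ∉ τ ✗.
  V = {[η]}: π^{-1}(V) = {η} ∈ τ ✓.
  V = {[ζ], [η]}: π^{-1}(V) = {ζ, η} ∉ τ ✗.
  V = {[θ]}: π^{-1}(V) = {θ} ∉ τ ✗.
  V = {[ζ], [θ]}: π^{-1}(V) = {ζ, θ} ∉ τ ✗.
  V = {[η], [θ]}: π^{-1}(V) = {η, θ} ∉ τ ✗.
  V = {[ζ], [η], [θ]}: π^{-1}(V) = {ζ, η, θ} ∉ τ ✗.
  V = {[ι=κ]}: π^{-1}(V) = {ι, κ} ∉ τ ✗.
  V = {[ζ], [ι=κ]}: π^{-1}(V) = {ζ, ι, κ} ∉ τ ✗.
  V = {[η], [ι=κ]}: π^{-1}(V) = {η, ι, κ} ∉ τ ✗.
  V = {[ζ], [η], [ι=κ]}: π^{-1}(V) = {ζ, η, ι, κ} ∉ τ ✗.
  V = {[θ], [ι=κ]}: π^{-1}(V) = {θ, ι, κ} ∉ τ ✗.
  V = {[ζ], [θ], [ι=κ]}: π^{-1}(V) = {ζ, θ, ι, κ} ∉ τ ✗.
  V = {[η], [θ], [ι=κ]}: π^{-1}(V) = {η, θ, ι, κ} ∈ τ ✓.
  V = {[ζ], [η], [θ], [ι=κ]}: π^{-1}(V) = {ζ, η, θ, ι, κ} ∈ τ ✓.
Open sets in the quotient: τ_Q = {{}, {[η]}, {[η], [θ], [ι=κ]}, {[ζ], [η], [θ], [ι=κ]}} (4 elements).


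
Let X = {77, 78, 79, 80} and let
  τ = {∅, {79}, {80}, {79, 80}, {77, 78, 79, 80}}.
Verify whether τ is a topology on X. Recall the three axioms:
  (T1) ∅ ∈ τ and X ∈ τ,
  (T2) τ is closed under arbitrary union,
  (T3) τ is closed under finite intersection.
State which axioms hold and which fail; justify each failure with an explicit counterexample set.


τ IS a topology on X.

Axiom (T1): ∅ ∈ τ? Yes; X ∈ τ? Yes.
Axiom (T2/T3): check pairwise unions and intersections of members of τ.
All pairwise intersections and unions checked — each lies in τ. Therefore τ satisfies (T1), (T2), (T3): it IS a topology on X.


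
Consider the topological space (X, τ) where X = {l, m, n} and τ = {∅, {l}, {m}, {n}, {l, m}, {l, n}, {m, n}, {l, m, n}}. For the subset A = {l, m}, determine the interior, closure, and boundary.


int(A) = {l, m}, cl(A) = {l, m}, ∂A = ∅.

Closed sets in (X, τ) are complements of opens:
  closed(X, τ) = {∅, {l}, {m}, {n}, {l, m}, {l, n}, {m, n}, {l, m, n}}.
int(A) = ⋃ {U ∈ τ : U ⊆ A}. Opens contained in A: ∅, {l}, {m}, {l, m}.
Taking the union of these: int(A) = {l, m}.
cl(A) = ⋂ {C closed : A ⊆ C}. Closed sets containing A: {l, m}, {l, m, n}.
Intersecting these: cl(A) = {l, m}.
∂A = cl(A) ∖ int(A) = {l, m} ∖ {l, m} = ∅.


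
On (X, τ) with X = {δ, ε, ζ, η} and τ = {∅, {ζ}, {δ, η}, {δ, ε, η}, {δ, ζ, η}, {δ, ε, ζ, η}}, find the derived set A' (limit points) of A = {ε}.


A' = ∅

For each x ∈ X, list the open sets U ∈ τ with x ∈ U, then check whether U ∩ (A ∖ {x}) ≠ ∅ for every such U.
  x = δ: open {δ, η} ∋ x has {δ, η} ∩ (A ∖ {δ}) = ∅, so x is NOT a limit point.
  x = ε: open {δ, ε, η} ∋ x has {δ, ε, η} ∩ (A ∖ {ε}) = ∅, so x is NOT a limit point.
  x = ζ: open {ζ} ∋ x has {ζ} ∩ (A ∖ {ζ}) = ∅, so x is NOT a limit point.
  x = η: open {δ, η} ∋ x has {δ, η} ∩ (A ∖ {η}) = ∅, so x is NOT a limit point.
Collecting: A' = ∅.


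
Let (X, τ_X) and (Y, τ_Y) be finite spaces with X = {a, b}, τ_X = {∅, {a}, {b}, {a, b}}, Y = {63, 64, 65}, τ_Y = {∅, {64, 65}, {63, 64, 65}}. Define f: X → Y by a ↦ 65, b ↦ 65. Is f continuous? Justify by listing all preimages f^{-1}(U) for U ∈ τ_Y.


f IS continuous.

Compute f^{-1}(U) for each U ∈ τ_Y:
  U = ∅: f^{-1}(U) = ∅ ∈ τ_X ✓.
  U = {64, 65}: f^{-1}(U) = {a, b} ∈ τ_X ✓.
  U = {63, 64, 65}: f^{-1}(U) = {a, b} ∈ τ_X ✓.
Every preimage lies in τ_X, so f IS continuous.


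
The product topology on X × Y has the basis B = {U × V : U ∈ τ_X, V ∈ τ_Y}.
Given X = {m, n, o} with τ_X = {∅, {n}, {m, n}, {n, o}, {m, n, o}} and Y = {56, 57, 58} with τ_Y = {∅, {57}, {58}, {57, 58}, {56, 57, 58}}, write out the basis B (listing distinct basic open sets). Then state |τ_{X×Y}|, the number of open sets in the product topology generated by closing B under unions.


Basis B = {∅ × ∅, {n} × {57}, {n} × {58}, {m, n} × {57}, {m, n} × {58}, {n} × {57, 58}, {n, o} × {57}, {n, o} × {58}, {m, n, o} × {57}, {m, n, o} × {58}, {n} × {56, 57, 58}, {m, n} × {57, 58}, {n, o} × {57, 58}, {m, n} × {56, 57, 58}, {m, n, o} × {57, 58}, {n, o} × {56, 57, 58}, {m, n, o} × {56, 57, 58}}; |τ_{X×Y}| = 50.

Enumerate products U × V with U ∈ τ_X, V ∈ τ_Y (deduplicated):
  ∅ × ∅ = {} (∅)
  {n} × {57} = {(n,57)}
  {n} × {58} = {(n,58)}
  {m, n} × {57} = {(m,57), (n,57)}
  {m, n} × {58} = {(m,58), (n,58)}
  {n} × {57, 58} = {(n,57), (n,58)}
  {n, o} × {57} = {(n,57), (o,57)}
  {n, o} × {58} = {(n,58), (o,58)}
  {m, n, o} × {57} = {(m,57), (n,57), (o,57)}
  {m, n, o} × {58} = {(m,58), (n,58), (o,58)}
  {n} × {56, 57, 58} = {(n,56), (n,57), (n,58)}
  {m, n} × {57, 58} = {(m,57), (m,58), (n,57), (n,58)}
  {n, o} × {57, 58} = {(n,57), (n,58), (o,57), (o,58)}
  {m, n} × {56, 57, 58} = {(m,56), (m,57), (m,58), (n,56), (n,57), (n,58)}
  {m, n, o} × {57, 58} = {(m,57), (m,58), (n,57), (n,58), (o,57), (o,58)}
  {n, o} × {56, 57, 58} = {(n,56), (n,57), (n,58), (o,56), (o,57), (o,58)}
  {m, n, o} × {56, 57, 58} = {(m,56), (m,57), (m,58), (n,56), (n,57), (n,58), (o,56), (o,57), (o,58)}
These 17 distinct sets form the basis B.
Close under arbitrary unions to get τ_{X×Y}; counting gives |τ_{X×Y}| = 50.


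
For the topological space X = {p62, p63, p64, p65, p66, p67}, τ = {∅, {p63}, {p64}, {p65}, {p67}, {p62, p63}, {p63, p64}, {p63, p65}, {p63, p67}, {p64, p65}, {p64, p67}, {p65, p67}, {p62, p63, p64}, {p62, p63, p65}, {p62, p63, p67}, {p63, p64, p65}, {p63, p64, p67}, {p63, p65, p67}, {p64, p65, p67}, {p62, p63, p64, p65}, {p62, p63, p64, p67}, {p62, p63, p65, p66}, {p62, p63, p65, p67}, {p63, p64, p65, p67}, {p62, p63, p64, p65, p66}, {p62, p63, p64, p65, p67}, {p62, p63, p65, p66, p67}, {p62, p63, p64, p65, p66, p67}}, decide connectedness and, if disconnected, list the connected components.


(X, τ) is disconnected; components = [{p64}, {p67}, {p62, p63, p65, p66}].

Find clopen sets (U ∈ τ with X ∖ U ∈ τ):
  U = ∅, X ∖ U = {p62, p63, p64, p65, p66, p67} — both open, so U is clopen.
  U = {p64}, X ∖ U = {p62, p63, p65, p66, p67} — both open, so U is clopen.
  U = {p67}, X ∖ U = {p62, p63, p64, p65, p66} — both open, so U is clopen.
  U = {p64, p67}, X ∖ U = {p62, p63, p65, p66} — both open, so U is clopen.
  U = {p62, p63, p65, p66}, X ∖ U = {p64, p67} — both open, so U is clopen.
  U = {p62, p63, p64, p65, p66}, X ∖ U = {p67} — both open, so U is clopen.
  U = {p62, p63, p65, p66, p67}, X ∖ U = {p64} — both open, so U is clopen.
  U = {p62, p63, p64, p65, p66, p67}, X ∖ U = ∅ — both open, so U is clopen.
Nontrivial clopen(s) exist: e.g. {p67}. So (X, τ) is disconnected.
Compute connected components by grouping points that agree on all clopens:
  component: {p64}
  component: {p67}
  component: {p62, p63, p65, p66}


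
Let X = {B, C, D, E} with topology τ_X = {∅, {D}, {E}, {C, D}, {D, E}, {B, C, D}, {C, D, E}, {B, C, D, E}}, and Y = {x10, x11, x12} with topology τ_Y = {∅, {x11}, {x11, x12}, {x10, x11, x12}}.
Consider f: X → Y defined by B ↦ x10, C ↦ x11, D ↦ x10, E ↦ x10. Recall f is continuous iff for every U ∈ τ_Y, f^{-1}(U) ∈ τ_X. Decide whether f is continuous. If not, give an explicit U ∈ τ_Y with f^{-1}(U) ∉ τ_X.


f is NOT continuous.

Compute f^{-1}(U) for each U ∈ τ_Y:
  U = ∅: f^{-1}(U) = ∅ ∈ τ_X ✓.
  U = {x11}: f^{-1}(U) = {C} ∉ τ_X ✗.
  U = {x11, x12}: f^{-1}(U) = {C} ∉ τ_X ✗.
  U = {x10, x11, x12}: f^{-1}(U) = {B, C, D, E} ∈ τ_X ✓.
Found U = {x11} with f^{-1}(U) = {C} not in τ_X. Therefore f is NOT continuous.


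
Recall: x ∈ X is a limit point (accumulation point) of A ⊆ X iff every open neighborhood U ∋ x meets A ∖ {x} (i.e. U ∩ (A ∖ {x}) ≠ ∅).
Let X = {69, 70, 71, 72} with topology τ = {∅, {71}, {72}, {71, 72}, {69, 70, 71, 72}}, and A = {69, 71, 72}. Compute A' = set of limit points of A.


A' = {69, 70}

For each x ∈ X, list the open sets U ∈ τ with x ∈ U, then check whether U ∩ (A ∖ {x}) ≠ ∅ for every such U.
  x = 69: opens ∋ x are {69, 70, 71, 72}; each meets A ∖ {69}, so x IS a limit point.
  x = 70: opens ∋ x are {69, 70, 71, 72}; each meets A ∖ {70}, so x IS a limit point.
  x = 71: open {71} ∋ x has {71} ∩ (A ∖ {71}) = ∅, so x is NOT a limit point.
  x = 72: open {72} ∋ x has {72} ∩ (A ∖ {72}) = ∅, so x is NOT a limit point.
Collecting: A' = {69, 70}.


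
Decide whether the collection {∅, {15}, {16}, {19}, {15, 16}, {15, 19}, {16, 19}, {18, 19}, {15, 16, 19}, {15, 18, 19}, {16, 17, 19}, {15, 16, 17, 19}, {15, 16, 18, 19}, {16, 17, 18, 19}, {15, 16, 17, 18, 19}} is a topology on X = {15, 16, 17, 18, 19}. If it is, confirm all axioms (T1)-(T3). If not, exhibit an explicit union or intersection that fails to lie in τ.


τ is NOT a topology on X.

Axiom (T1): ∅ ∈ τ? Yes; X ∈ τ? Yes.
Axiom (T2/T3): check pairwise unions and intersections of members of τ.
Counterexample for (T2): {16} ∪ {18, 19} = {16, 18, 19} ∉ τ. Therefore τ is NOT a topology.


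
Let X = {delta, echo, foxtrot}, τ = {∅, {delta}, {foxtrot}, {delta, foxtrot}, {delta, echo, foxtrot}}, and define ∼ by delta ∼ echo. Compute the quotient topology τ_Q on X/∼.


X/∼ = {[delta=echo], [foxtrot]}; |τ_Q| = 3.

Equivalence classes: [delta=echo], [foxtrot].
Quotient map π: X → X/∼ sends delta ↦ [delta=echo], echo ↦ [delta=echo], foxtrot ↦ [foxtrot].
For each subset V ⊆ X/∼, compute π^{-1}(V) ⊆ X and check whether π^{-1}(V) ∈ τ. V is open in τ_Q iff π^{-1}(V) ∈ τ.
  V = {}: π^{-1}(V) = ∅ ∈ τ ✓.
  V = {[delta=echo]}: π^{-1}(V) = {delta, echo} ∉ τ ✗.
  V = {[foxtrot]}: π^{-1}(V) = {foxtrot} ∈ τ ✓.
  V = {[delta=echo], [foxtrot]}: π^{-1}(V) = {delta, echo, foxtrot} ∈ τ ✓.
Open sets in the quotient: τ_Q = {{}, {[foxtrot]}, {[delta=echo], [foxtrot]}} (3 elements).


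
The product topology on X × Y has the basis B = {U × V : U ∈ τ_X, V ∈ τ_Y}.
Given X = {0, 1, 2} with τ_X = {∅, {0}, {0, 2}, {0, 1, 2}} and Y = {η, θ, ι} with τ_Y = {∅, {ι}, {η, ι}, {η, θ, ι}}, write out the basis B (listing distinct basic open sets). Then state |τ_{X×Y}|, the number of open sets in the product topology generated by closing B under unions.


Basis B = {∅ × ∅, {0} × {ι}, {0} × {η, ι}, {0, 2} × {ι}, {0} × {η, θ, ι}, {0, 1, 2} × {ι}, {0, 2} × {η, ι}, {0, 2} × {η, θ, ι}, {0, 1, 2} × {η, ι}, {0, 1, 2} × {η, θ, ι}}; |τ_{X×Y}| = 20.

Enumerate products U × V with U ∈ τ_X, V ∈ τ_Y (deduplicated):
  ∅ × ∅ = {} (∅)
  {0} × {ι} = {(0,ι)}
  {0} × {η, ι} = {(0,η), (0,ι)}
  {0, 2} × {ι} = {(0,ι), (2,ι)}
  {0} × {η, θ, ι} = {(0,η), (0,θ), (0,ι)}
  {0, 1, 2} × {ι} = {(0,ι), (1,ι), (2,ι)}
  {0, 2} × {η, ι} = {(0,η), (0,ι), (2,η), (2,ι)}
  {0, 2} × {η, θ, ι} = {(0,η), (0,θ), (0,ι), (2,η), (2,θ), (2,ι)}
  {0, 1, 2} × {η, ι} = {(0,η), (0,ι), (1,η), (1,ι), (2,η), (2,ι)}
  {0, 1, 2} × {η, θ, ι} = {(0,η), (0,θ), (0,ι), (1,η), (1,θ), (1,ι), (2,η), (2,θ), (2,ι)}
These 10 distinct sets form the basis B.
Close under arbitrary unions to get τ_{X×Y}; counting gives |τ_{X×Y}| = 20.


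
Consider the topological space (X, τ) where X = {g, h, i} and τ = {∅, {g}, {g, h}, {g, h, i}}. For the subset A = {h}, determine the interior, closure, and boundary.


int(A) = ∅, cl(A) = {h, i}, ∂A = {h, i}.

Closed sets in (X, τ) are complements of opens:
  closed(X, τ) = {∅, {i}, {h, i}, {g, h, i}}.
int(A) = ⋃ {U ∈ τ : U ⊆ A}. Opens contained in A: ∅.
Taking the union of these: int(A) = ∅.
cl(A) = ⋂ {C closed : A ⊆ C}. Closed sets containing A: {h, i}, {g, h, i}.
Intersecting these: cl(A) = {h, i}.
∂A = cl(A) ∖ int(A) = {h, i} ∖ ∅ = {h, i}.


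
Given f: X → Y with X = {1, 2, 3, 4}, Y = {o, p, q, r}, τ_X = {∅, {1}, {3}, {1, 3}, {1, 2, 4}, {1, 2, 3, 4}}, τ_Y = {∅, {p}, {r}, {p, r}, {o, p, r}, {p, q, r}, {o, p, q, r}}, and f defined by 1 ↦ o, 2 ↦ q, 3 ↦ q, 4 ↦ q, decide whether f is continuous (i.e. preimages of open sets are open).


f is NOT continuous.

Compute f^{-1}(U) for each U ∈ τ_Y:
  U = ∅: f^{-1}(U) = ∅ ∈ τ_X ✓.
  U = {p}: f^{-1}(U) = ∅ ∈ τ_X ✓.
  U = {r}: f^{-1}(U) = ∅ ∈ τ_X ✓.
  U = {p, r}: f^{-1}(U) = ∅ ∈ τ_X ✓.
  U = {o, p, r}: f^{-1}(U) = {1} ∈ τ_X ✓.
  U = {p, q, r}: f^{-1}(U) = {2, 3, 4} ∉ τ_X ✗.
  U = {o, p, q, r}: f^{-1}(U) = {1, 2, 3, 4} ∈ τ_X ✓.
Found U = {p, q, r} with f^{-1}(U) = {2, 3, 4} not in τ_X. Therefore f is NOT continuous.


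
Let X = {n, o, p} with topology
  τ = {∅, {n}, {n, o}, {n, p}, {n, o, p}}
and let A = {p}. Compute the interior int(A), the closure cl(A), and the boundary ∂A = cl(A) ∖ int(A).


int(A) = ∅, cl(A) = {p}, ∂A = {p}.

Closed sets in (X, τ) are complements of opens:
  closed(X, τ) = {∅, {o}, {p}, {o, p}, {n, o, p}}.
int(A) = ⋃ {U ∈ τ : U ⊆ A}. Opens contained in A: ∅.
Taking the union of these: int(A) = ∅.
cl(A) = ⋂ {C closed : A ⊆ C}. Closed sets containing A: {p}, {o, p}, {n, o, p}.
Intersecting these: cl(A) = {p}.
∂A = cl(A) ∖ int(A) = {p} ∖ ∅ = {p}.


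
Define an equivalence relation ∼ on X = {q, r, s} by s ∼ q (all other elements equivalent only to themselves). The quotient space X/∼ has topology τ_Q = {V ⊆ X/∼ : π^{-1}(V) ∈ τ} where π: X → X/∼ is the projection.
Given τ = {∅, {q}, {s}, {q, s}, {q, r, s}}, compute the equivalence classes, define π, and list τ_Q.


X/∼ = {[q=s], [r]}; |τ_Q| = 3.

Equivalence classes: [q=s], [r].
Quotient map π: X → X/∼ sends q ↦ [q=s], r ↦ [r], s ↦ [q=s].
For each subset V ⊆ X/∼, compute π^{-1}(V) ⊆ X and check whether π^{-1}(V) ∈ τ. V is open in τ_Q iff π^{-1}(V) ∈ τ.
  V = {}: π^{-1}(V) = ∅ ∈ τ ✓.
  V = {[q=s]}: π^{-1}(V) = {q, s} ∈ τ ✓.
  V = {[r]}: π^{-1}(V) = {r} ∉ τ ✗.
  V = {[q=s], [r]}: π^{-1}(V) = {q, r, s} ∈ τ ✓.
Open sets in the quotient: τ_Q = {{}, {[q=s]}, {[q=s], [r]}} (3 elements).


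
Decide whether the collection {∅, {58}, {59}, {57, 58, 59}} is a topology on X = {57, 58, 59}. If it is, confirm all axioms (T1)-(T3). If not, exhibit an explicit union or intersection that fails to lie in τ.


τ is NOT a topology on X.

Axiom (T1): ∅ ∈ τ? Yes; X ∈ τ? Yes.
Axiom (T2/T3): check pairwise unions and intersections of members of τ.
Counterexample for (T2): {58} ∪ {59} = {58, 59} ∉ τ. Therefore τ is NOT a topology.


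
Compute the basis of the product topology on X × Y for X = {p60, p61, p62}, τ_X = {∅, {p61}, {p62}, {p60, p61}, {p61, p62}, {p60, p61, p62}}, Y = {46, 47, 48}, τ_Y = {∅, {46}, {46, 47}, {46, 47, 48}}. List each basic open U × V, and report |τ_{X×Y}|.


Basis B = {∅ × ∅, {p61} × {46}, {p62} × {46}, {p60, p61} × {46}, {p61} × {46, 47}, {p61, p62} × {46}, {p62} × {46, 47}, {p60, p61, p62} × {46}, {p61} × {46, 47, 48}, {p62} × {46, 47, 48}, {p60, p61} × {46, 47}, {p61, p62} × {46, 47}, {p60, p61} × {46, 47, 48}, {p60, p61, p62} × {46, 47}, {p61, p62} × {46, 47, 48}, {p60, p61, p62} × {46, 47, 48}}; |τ_{X×Y}| = 40.

Enumerate products U × V with U ∈ τ_X, V ∈ τ_Y (deduplicated):
  ∅ × ∅ = {} (∅)
  {p61} × {46} = {(p61,46)}
  {p62} × {46} = {(p62,46)}
  {p60, p61} × {46} = {(p60,46), (p61,46)}
  {p61} × {46, 47} = {(p61,46), (p61,47)}
  {p61, p62} × {46} = {(p61,46), (p62,46)}
  {p62} × {46, 47} = {(p62,46), (p62,47)}
  {p60, p61, p62} × {46} = {(p60,46), (p61,46), (p62,46)}
  {p61} × {46, 47, 48} = {(p61,46), (p61,47), (p61,48)}
  {p62} × {46, 47, 48} = {(p62,46), (p62,47), (p62,48)}
  {p60, p61} × {46, 47} = {(p60,46), (p60,47), (p61,46), (p61,47)}
  {p61, p62} × {46, 47} = {(p61,46), (p61,47), (p62,46), (p62,47)}
  {p60, p61} × {46, 47, 48} = {(p60,46), (p60,47), (p60,48), (p61,46), (p61,47), (p61,48)}
  {p60, p61, p62} × {46, 47} = {(p60,46), (p60,47), (p61,46), (p61,47), (p62,46), (p62,47)}
  {p61, p62} × {46, 47, 48} = {(p61,46), (p61,47), (p61,48), (p62,46), (p62,47), (p62,48)}
  {p60, p61, p62} × {46, 47, 48} = {(p60,46), (p60,47), (p60,48), (p61,46), (p61,47), (p61,48), (p62,46), (p62,47), (p62,48)}
These 16 distinct sets form the basis B.
Close under arbitrary unions to get τ_{X×Y}; counting gives |τ_{X×Y}| = 40.


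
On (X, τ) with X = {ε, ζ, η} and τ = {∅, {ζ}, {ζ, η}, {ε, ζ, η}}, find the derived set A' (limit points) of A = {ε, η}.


A' = {ε}

For each x ∈ X, list the open sets U ∈ τ with x ∈ U, then check whether U ∩ (A ∖ {x}) ≠ ∅ for every such U.
  x = ε: opens ∋ x are {ε, ζ, η}; each meets A ∖ {ε}, so x IS a limit point.
  x = ζ: open {ζ} ∋ x has {ζ} ∩ (A ∖ {ζ}) = ∅, so x is NOT a limit point.
  x = η: open {ζ, η} ∋ x has {ζ, η} ∩ (A ∖ {η}) = ∅, so x is NOT a limit point.
Collecting: A' = {ε}.


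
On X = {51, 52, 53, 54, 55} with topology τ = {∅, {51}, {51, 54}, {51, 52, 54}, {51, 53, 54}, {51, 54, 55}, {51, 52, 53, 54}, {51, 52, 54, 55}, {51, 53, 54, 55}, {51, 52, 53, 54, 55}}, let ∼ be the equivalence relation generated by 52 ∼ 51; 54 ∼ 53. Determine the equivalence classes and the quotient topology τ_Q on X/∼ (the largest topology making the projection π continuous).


X/∼ = {[51=52], [53=54], [55]}; |τ_Q| = 3.

Equivalence classes: [51=52], [53=54], [55].
Quotient map π: X → X/∼ sends 51 ↦ [51=52], 52 ↦ [51=52], 53 ↦ [53=54], 54 ↦ [53=54], 55 ↦ [55].
For each subset V ⊆ X/∼, compute π^{-1}(V) ⊆ X and check whether π^{-1}(V) ∈ τ. V is open in τ_Q iff π^{-1}(V) ∈ τ.
  V = {}: π^{-1}(V) = ∅ ∈ τ ✓.
  V = {[51=52]}: π^{-1}(V) = {51, 52} ∉ τ ✗.
  V = {[53=54]}: π^{-1}(V) = {53, 54} ∉ τ ✗.
  V = {[51=52], [53=54]}: π^{-1}(V) = {51, 52, 53, 54} ∈ τ ✓.
  V = {[55]}: π^{-1}(V) = {55} ∉ τ ✗.
  V = {[51=52], [55]}: π^{-1}(V) = {51, 52, 55} ∉ τ ✗.
  V = {[53=54], [55]}: π^{-1}(V) = {53, 54, 55} ∉ τ ✗.
  V = {[51=52], [53=54], [55]}: π^{-1}(V) = {51, 52, 53, 54, 55} ∈ τ ✓.
Open sets in the quotient: τ_Q = {{}, {[51=52], [53=54]}, {[51=52], [53=54], [55]}} (3 elements).


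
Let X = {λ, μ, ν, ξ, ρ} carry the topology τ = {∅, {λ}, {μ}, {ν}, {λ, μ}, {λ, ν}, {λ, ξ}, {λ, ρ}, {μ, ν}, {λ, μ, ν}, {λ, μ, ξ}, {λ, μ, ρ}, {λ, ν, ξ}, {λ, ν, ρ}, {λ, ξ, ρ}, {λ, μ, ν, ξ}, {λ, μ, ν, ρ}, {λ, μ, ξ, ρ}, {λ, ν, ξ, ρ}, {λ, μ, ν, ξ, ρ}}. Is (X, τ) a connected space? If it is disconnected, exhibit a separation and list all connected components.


(X, τ) is disconnected; components = [{μ}, {ν}, {λ, ξ, ρ}].

Find clopen sets (U ∈ τ with X ∖ U ∈ τ):
  U = ∅, X ∖ U = {λ, μ, ν, ξ, ρ} — both open, so U is clopen.
  U = {μ}, X ∖ U = {λ, ν, ξ, ρ} — both open, so U is clopen.
  U = {ν}, X ∖ U = {λ, μ, ξ, ρ} — both open, so U is clopen.
  U = {μ, ν}, X ∖ U = {λ, ξ, ρ} — both open, so U is clopen.
  U = {λ, ξ, ρ}, X ∖ U = {μ, ν} — both open, so U is clopen.
  U = {λ, μ, ξ, ρ}, X ∖ U = {ν} — both open, so U is clopen.
  U = {λ, ν, ξ, ρ}, X ∖ U = {μ} — both open, so U is clopen.
  U = {λ, μ, ν, ξ, ρ}, X ∖ U = ∅ — both open, so U is clopen.
Nontrivial clopen(s) exist: e.g. {μ}. So (X, τ) is disconnected.
Compute connected components by grouping points that agree on all clopens:
  component: {μ}
  component: {ν}
  component: {λ, ξ, ρ}


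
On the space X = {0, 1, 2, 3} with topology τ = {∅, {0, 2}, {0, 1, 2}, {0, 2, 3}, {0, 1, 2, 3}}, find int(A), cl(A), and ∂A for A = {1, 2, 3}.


int(A) = ∅, cl(A) = {0, 1, 2, 3}, ∂A = {0, 1, 2, 3}.

Closed sets in (X, τ) are complements of opens:
  closed(X, τ) = {∅, {1}, {3}, {1, 3}, {0, 1, 2, 3}}.
int(A) = ⋃ {U ∈ τ : U ⊆ A}. Opens contained in A: ∅.
Taking the union of these: int(A) = ∅.
cl(A) = ⋂ {C closed : A ⊆ C}. Closed sets containing A: {0, 1, 2, 3}.
Intersecting these: cl(A) = {0, 1, 2, 3}.
∂A = cl(A) ∖ int(A) = {0, 1, 2, 3} ∖ ∅ = {0, 1, 2, 3}.


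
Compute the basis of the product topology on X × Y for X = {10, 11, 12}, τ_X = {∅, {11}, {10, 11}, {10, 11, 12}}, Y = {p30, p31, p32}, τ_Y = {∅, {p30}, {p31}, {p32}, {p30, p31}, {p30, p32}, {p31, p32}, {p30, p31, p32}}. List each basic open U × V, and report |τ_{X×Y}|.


Basis B = {∅ × ∅, {11} × {p30}, {11} × {p31}, {11} × {p32}, {10, 11} × {p30}, {10, 11} × {p31}, {10, 11} × {p32}, {11} × {p30, p31}, {11} × {p30, p32}, {11} × {p31, p32}, {10, 11, 12} × {p30}, {10, 11, 12} × {p31}, {10, 11, 12} × {p32}, {11} × {p30, p31, p32}, {10, 11} × {p30, p31}, {10, 11} × {p30, p32}, {10, 11} × {p31, p32}, {10, 11} × {p30, p31, p32}, {10, 11, 12} × {p30, p31}, {10, 11, 12} × {p30, p32}, {10, 11, 12} × {p31, p32}, {10, 11, 12} × {p30, p31, p32}}; |τ_{X×Y}| = 64.

Enumerate products U × V with U ∈ τ_X, V ∈ τ_Y (deduplicated):
  ∅ × ∅ = {} (∅)
  {11} × {p30} = {(11,p30)}
  {11} × {p31} = {(11,p31)}
  {11} × {p32} = {(11,p32)}
  {10, 11} × {p30} = {(10,p30), (11,p30)}
  {10, 11} × {p31} = {(10,p31), (11,p31)}
  {10, 11} × {p32} = {(10,p32), (11,p32)}
  {11} × {p30, p31} = {(11,p30), (11,p31)}
  {11} × {p30, p32} = {(11,p30), (11,p32)}
  {11} × {p31, p32} = {(11,p31), (11,p32)}
  {10, 11, 12} × {p30} = {(10,p30), (11,p30), (12,p30)}
  {10, 11, 12} × {p31} = {(10,p31), (11,p31), (12,p31)}
  {10, 11, 12} × {p32} = {(10,p32), (11,p32), (12,p32)}
  {11} × {p30, p31, p32} = {(11,p30), (11,p31), (11,p32)}
  {10, 11} × {p30, p31} = {(10,p30), (10,p31), (11,p30), (11,p31)}
  {10, 11} × {p30, p32} = {(10,p30), (10,p32), (11,p30), (11,p32)}
  {10, 11} × {p31, p32} = {(10,p31), (10,p32), (11,p31), (11,p32)}
  {10, 11} × {p30, p31, p32} = {(10,p30), (10,p31), (10,p32), (11,p30), (11,p31), (11,p32)}
  {10, 11, 12} × {p30, p31} = {(10,p30), (10,p31), (11,p30), (11,p31), (12,p30), (12,p31)}
  {10, 11, 12} × {p30, p32} = {(10,p30), (10,p32), (11,p30), (11,p32), (12,p30), (12,p32)}
  {10, 11, 12} × {p31, p32} = {(10,p31), (10,p32), (11,p31), (11,p32), (12,p31), (12,p32)}
  {10, 11, 12} × {p30, p31, p32} = {(10,p30), (10,p31), (10,p32), (11,p30), (11,p31), (11,p32), (12,p30), (12,p31), (12,p32)}
These 22 distinct sets form the basis B.
Close under arbitrary unions to get τ_{X×Y}; counting gives |τ_{X×Y}| = 64.


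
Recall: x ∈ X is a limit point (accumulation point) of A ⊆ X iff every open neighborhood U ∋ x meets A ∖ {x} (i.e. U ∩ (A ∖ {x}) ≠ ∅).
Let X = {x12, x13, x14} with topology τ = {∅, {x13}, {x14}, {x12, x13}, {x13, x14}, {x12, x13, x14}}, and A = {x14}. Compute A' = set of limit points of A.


A' = ∅

For each x ∈ X, list the open sets U ∈ τ with x ∈ U, then check whether U ∩ (A ∖ {x}) ≠ ∅ for every such U.
  x = x12: open {x12, x13} ∋ x has {x12, x13} ∩ (A ∖ {x12}) = ∅, so x is NOT a limit point.
  x = x13: open {x13} ∋ x has {x13} ∩ (A ∖ {x13}) = ∅, so x is NOT a limit point.
  x = x14: open {x14} ∋ x has {x14} ∩ (A ∖ {x14}) = ∅, so x is NOT a limit point.
Collecting: A' = ∅.


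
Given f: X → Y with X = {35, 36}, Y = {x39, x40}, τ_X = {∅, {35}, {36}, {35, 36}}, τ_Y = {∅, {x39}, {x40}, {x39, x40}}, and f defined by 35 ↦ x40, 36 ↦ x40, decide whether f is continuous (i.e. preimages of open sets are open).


f IS continuous.

Compute f^{-1}(U) for each U ∈ τ_Y:
  U = ∅: f^{-1}(U) = ∅ ∈ τ_X ✓.
  U = {x39}: f^{-1}(U) = ∅ ∈ τ_X ✓.
  U = {x40}: f^{-1}(U) = {35, 36} ∈ τ_X ✓.
  U = {x39, x40}: f^{-1}(U) = {35, 36} ∈ τ_X ✓.
Every preimage lies in τ_X, so f IS continuous.


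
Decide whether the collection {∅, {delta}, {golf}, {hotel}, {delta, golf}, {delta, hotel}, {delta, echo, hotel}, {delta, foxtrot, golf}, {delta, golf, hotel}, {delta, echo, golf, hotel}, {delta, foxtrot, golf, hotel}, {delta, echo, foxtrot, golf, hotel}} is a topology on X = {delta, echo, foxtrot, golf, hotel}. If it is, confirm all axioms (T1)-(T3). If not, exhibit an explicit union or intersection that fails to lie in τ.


τ is NOT a topology on X.

Axiom (T1): ∅ ∈ τ? Yes; X ∈ τ? Yes.
Axiom (T2/T3): check pairwise unions and intersections of members of τ.
Counterexample for (T2): {golf} ∪ {hotel} = {golf, hotel} ∉ τ. Therefore τ is NOT a topology.


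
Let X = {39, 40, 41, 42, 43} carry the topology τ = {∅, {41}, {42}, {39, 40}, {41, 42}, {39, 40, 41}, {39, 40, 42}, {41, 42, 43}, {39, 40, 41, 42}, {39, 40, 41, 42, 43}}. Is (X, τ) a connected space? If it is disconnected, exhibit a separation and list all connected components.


(X, τ) is disconnected; components = [{39, 40}, {41, 42, 43}].

Find clopen sets (U ∈ τ with X ∖ U ∈ τ):
  U = ∅, X ∖ U = {39, 40, 41, 42, 43} — both open, so U is clopen.
  U = {39, 40}, X ∖ U = {41, 42, 43} — both open, so U is clopen.
  U = {41, 42, 43}, X ∖ U = {39, 40} — both open, so U is clopen.
  U = {39, 40, 41, 42, 43}, X ∖ U = ∅ — both open, so U is clopen.
Nontrivial clopen(s) exist: e.g. {41, 42, 43}. So (X, τ) is disconnected.
Compute connected components by grouping points that agree on all clopens:
  component: {39, 40}
  component: {41, 42, 43}


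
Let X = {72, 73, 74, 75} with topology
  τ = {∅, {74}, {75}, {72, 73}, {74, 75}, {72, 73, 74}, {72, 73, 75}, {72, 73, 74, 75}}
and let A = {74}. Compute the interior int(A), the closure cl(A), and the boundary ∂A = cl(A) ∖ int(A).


int(A) = {74}, cl(A) = {74}, ∂A = ∅.

Closed sets in (X, τ) are complements of opens:
  closed(X, τ) = {∅, {74}, {75}, {72, 73}, {74, 75}, {72, 73, 74}, {72, 73, 75}, {72, 73, 74, 75}}.
int(A) = ⋃ {U ∈ τ : U ⊆ A}. Opens contained in A: ∅, {74}.
Taking the union of these: int(A) = {74}.
cl(A) = ⋂ {C closed : A ⊆ C}. Closed sets containing A: {74}, {74, 75}, {72, 73, 74}, {72, 73, 74, 75}.
Intersecting these: cl(A) = {74}.
∂A = cl(A) ∖ int(A) = {74} ∖ {74} = ∅.


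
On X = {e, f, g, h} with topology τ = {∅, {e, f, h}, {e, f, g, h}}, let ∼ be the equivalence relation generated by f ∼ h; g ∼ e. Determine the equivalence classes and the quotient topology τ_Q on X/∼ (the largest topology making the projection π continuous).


X/∼ = {[e=g], [f=h]}; |τ_Q| = 2.

Equivalence classes: [e=g], [f=h].
Quotient map π: X → X/∼ sends e ↦ [e=g], f ↦ [f=h], g ↦ [e=g], h ↦ [f=h].
For each subset V ⊆ X/∼, compute π^{-1}(V) ⊆ X and check whether π^{-1}(V) ∈ τ. V is open in τ_Q iff π^{-1}(V) ∈ τ.
  V = {}: π^{-1}(V) = ∅ ∈ τ ✓.
  V = {[e=g]}: π^{-1}(V) = {e, g} ∉ τ ✗.
  V = {[f=h]}: π^{-1}(V) = {f, h} ∉ τ ✗.
  V = {[e=g], [f=h]}: π^{-1}(V) = {e, f, g, h} ∈ τ ✓.
Open sets in the quotient: τ_Q = {{}, {[e=g], [f=h]}} (2 elements).


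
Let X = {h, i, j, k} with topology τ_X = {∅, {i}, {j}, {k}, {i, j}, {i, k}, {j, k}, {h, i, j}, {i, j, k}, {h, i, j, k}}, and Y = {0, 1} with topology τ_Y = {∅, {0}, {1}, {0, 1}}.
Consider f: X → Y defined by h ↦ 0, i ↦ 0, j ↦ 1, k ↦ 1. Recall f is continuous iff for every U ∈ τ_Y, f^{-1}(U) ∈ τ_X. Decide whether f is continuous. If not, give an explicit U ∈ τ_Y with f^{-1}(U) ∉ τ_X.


f is NOT continuous.

Compute f^{-1}(U) for each U ∈ τ_Y:
  U = ∅: f^{-1}(U) = ∅ ∈ τ_X ✓.
  U = {0}: f^{-1}(U) = {h, i} ∉ τ_X ✗.
  U = {1}: f^{-1}(U) = {j, k} ∈ τ_X ✓.
  U = {0, 1}: f^{-1}(U) = {h, i, j, k} ∈ τ_X ✓.
Found U = {0} with f^{-1}(U) = {h, i} not in τ_X. Therefore f is NOT continuous.


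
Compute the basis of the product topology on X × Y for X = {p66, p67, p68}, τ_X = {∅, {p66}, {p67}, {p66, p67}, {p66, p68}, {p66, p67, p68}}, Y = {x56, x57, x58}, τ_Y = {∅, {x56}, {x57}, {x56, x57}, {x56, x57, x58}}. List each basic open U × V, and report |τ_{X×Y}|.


Basis B = {∅ × ∅, {p66} × {x56}, {p66} × {x57}, {p67} × {x56}, {p67} × {x57}, {p66} × {x56, x57}, {p66, p67} × {x56}, {p66, p68} × {x56}, {p66, p67} × {x57}, {p66, p68} × {x57}, {p67} × {x56, x57}, {p66} × {x56, x57, x58}, {p66, p67, p68} × {x56}, {p66, p67, p68} × {x57}, {p67} × {x56, x57, x58}, {p66, p67} × {x56, x57}, {p66, p68} × {x56, x57}, {p66, p67} × {x56, x57, x58}, {p66, p68} × {x56, x57, x58}, {p66, p67, p68} × {x56, x57}, {p66, p67, p68} × {x56, x57, x58}}; |τ_{X×Y}| = 70.

Enumerate products U × V with U ∈ τ_X, V ∈ τ_Y (deduplicated):
  ∅ × ∅ = {} (∅)
  {p66} × {x56} = {(p66,x56)}
  {p66} × {x57} = {(p66,x57)}
  {p67} × {x56} = {(p67,x56)}
  {p67} × {x57} = {(p67,x57)}
  {p66} × {x56, x57} = {(p66,x56), (p66,x57)}
  {p66, p67} × {x56} = {(p66,x56), (p67,x56)}
  {p66, p68} × {x56} = {(p66,x56), (p68,x56)}
  {p66, p67} × {x57} = {(p66,x57), (p67,x57)}
  {p66, p68} × {x57} = {(p66,x57), (p68,x57)}
  {p67} × {x56, x57} = {(p67,x56), (p67,x57)}
  {p66} × {x56, x57, x58} = {(p66,x56), (p66,x57), (p66,x58)}
  {p66, p67, p68} × {x56} = {(p66,x56), (p67,x56), (p68,x56)}
  {p66, p67, p68} × {x57} = {(p66,x57), (p67,x57), (p68,x57)}
  {p67} × {x56, x57, x58} = {(p67,x56), (p67,x57), (p67,x58)}
  {p66, p67} × {x56, x57} = {(p66,x56), (p66,x57), (p67,x56), (p67,x57)}
  {p66, p68} × {x56, x57} = {(p66,x56), (p66,x57), (p68,x56), (p68,x57)}
  {p66, p67} × {x56, x57, x58} = {(p66,x56), (p66,x57), (p66,x58), (p67,x56), (p67,x57), (p67,x58)}
  {p66, p68} × {x56, x57, x58} = {(p66,x56), (p66,x57), (p66,x58), (p68,x56), (p68,x57), (p68,x58)}
  {p66, p67, p68} × {x56, x57} = {(p66,x56), (p66,x57), (p67,x56), (p67,x57), (p68,x56), (p68,x57)}
  {p66, p67, p68} × {x56, x57, x58} = {(p66,x56), (p66,x57), (p66,x58), (p67,x56), (p67,x57), (p67,x58), (p68,x56), (p68,x57), (p68,x58)}
These 21 distinct sets form the basis B.
Close under arbitrary unions to get τ_{X×Y}; counting gives |τ_{X×Y}| = 70.
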